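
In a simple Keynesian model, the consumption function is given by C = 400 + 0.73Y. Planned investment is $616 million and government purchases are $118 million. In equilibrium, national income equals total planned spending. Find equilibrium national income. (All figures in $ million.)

Y = C + I + G = 400 + 0.73Y + 616 + 118
Y − 0.73Y = 1134
0.27Y = 1134, so Y = 1134/0.27 = 4200

Y = 4200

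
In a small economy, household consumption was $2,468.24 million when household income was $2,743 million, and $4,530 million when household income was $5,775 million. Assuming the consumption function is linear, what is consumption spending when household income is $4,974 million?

C = 3985.32

MPC = (4530 − 2468.24)/(5775 − 2743) = 2061.76/3032 = 0.68
a = 2468.24 − 0.68(2743) = 2468.24 − 1865.24 = 603
C = 603 + 0.68(4974) = 603 + 3382.32 = 3985.32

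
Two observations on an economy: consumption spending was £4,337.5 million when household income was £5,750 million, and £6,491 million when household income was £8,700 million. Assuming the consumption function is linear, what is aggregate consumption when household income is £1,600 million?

C = 1308

MPC = (6491 − 4337.5)/(8700 − 5750) = 2153.5/2950 = 0.73
a = 4337.5 − 0.73(5750) = 4337.5 − 4197.5 = 140
C = 140 + 0.73(1600) = 140 + 1168 = 1308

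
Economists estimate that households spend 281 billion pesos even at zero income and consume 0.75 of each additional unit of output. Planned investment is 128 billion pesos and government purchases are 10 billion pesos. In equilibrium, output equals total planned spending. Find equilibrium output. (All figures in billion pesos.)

Y = 1676

Y = C + I + G = 281 + 0.75Y + 128 + 10
Y − 0.75Y = 419
0.25Y = 419, so Y = 419/0.25 = 1676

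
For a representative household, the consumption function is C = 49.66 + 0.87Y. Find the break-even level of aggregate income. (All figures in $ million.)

At break-even, C = Y: 49.66 + 0.87Y = Y
0.13Y = 49.66, so Y = 49.66/0.13 = 382

Y = 382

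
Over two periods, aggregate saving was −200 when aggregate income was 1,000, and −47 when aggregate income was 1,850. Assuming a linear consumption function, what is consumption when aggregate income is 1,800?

MPS = ΔS/ΔY = (-47 − (-200))/(1850 − 1000) = 153/850 = 0.18
MPC = 1 − MPS = 0.82
Autonomous saving = -200 − 0.18(1000) = -380, so a = 380
C = 380 + 0.82(1800) = 380 + 1476 = 1856

C = 1856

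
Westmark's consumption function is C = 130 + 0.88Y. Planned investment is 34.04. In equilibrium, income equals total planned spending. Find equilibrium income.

Y = C + I = 130 + 0.88Y + 34.04
Y − 0.88Y = 164.04
0.12Y = 164.04, so Y = 164.04/0.12 = 1367

Y = 1367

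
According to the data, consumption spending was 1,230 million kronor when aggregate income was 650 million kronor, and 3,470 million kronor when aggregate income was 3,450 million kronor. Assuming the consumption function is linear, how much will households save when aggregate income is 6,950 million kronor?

MPC = (3470 − 1230)/(3450 − 650) = 2240/2800 = 0.8
a = 1230 − 0.8(650) = 1230 − 520 = 710
C = 710 + 0.8(6950) = 6270
S = 6950 − 6270 = 680

S = 680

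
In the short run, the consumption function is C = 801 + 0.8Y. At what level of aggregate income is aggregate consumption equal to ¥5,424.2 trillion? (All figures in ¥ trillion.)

Y = 5779

801 + 0.8Y = 5424.2
0.8Y = 4623.2, so Y = 4623.2/0.8 = 5779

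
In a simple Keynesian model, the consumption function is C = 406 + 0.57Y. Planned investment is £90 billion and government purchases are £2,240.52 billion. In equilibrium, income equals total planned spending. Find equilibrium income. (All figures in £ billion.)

Y = C + I + G = 406 + 0.57Y + 90 + 2240.52
Y − 0.57Y = 2736.52
0.43Y = 2736.52, so Y = 2736.52/0.43 = 6364

Y = 6364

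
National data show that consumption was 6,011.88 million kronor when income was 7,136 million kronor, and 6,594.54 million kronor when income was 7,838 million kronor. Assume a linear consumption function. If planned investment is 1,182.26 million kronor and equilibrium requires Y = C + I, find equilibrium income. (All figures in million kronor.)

Y = 7478

MPC = (6594.54 − 6011.88)/(7838 − 7136) = 582.66/702 = 0.83
a = 6011.88 − 0.83(7136) = 89
Equilibrium: Y = 89 + 0.83Y + 1182.26
0.17Y = 1271.26, so Y = 1271.26/0.17 = 7478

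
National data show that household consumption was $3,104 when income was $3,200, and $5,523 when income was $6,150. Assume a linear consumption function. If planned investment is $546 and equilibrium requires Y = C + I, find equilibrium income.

MPC = (5523 − 3104)/(6150 − 3200) = 2419/2950 = 0.82
a = 3104 − 0.82(3200) = 480
Equilibrium: Y = 480 + 0.82Y + 546
0.18Y = 1026, so Y = 1026/0.18 = 5700

Y = 5700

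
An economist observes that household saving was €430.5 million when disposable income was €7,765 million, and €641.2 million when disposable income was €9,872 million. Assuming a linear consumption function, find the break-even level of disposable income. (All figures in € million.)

Y = 3460

MPS = ΔS/ΔY = (641.2 − 430.5)/(9872 − 7765) = 210.7/2107 = 0.1
MPC = 1 − MPS = 0.9
From S(7765) = 430.5: −a + 0.1(7765) = 430.5, so a = 776.5 − 430.5 = 346
Break-even (S = 0): Y = a/MPS = 346/0.1 = 3460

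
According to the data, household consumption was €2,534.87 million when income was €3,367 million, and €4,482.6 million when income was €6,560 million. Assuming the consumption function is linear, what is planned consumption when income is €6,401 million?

C = 4385.61

MPC = (4482.6 − 2534.87)/(6560 − 3367) = 1947.73/3193 = 0.61
a = 2534.87 − 0.61(3367) = 2534.87 − 2053.87 = 481
C = 481 + 0.61(6401) = 481 + 3904.61 = 4385.61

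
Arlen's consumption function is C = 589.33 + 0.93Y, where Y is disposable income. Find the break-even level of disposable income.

At break-even, C = Y: 589.33 + 0.93Y = Y
0.07Y = 589.33, so Y = 589.33/0.07 = 8419

Y = 8419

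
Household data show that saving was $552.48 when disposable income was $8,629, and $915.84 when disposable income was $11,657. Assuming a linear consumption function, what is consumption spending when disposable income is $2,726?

MPS = ΔS/ΔY = (915.84 − 552.48)/(11657 − 8629) = 363.36/3028 = 0.12
MPC = 1 − MPS = 0.88
Autonomous saving = 552.48 − 0.12(8629) = -483, so a = 483
C = 483 + 0.88(2726) = 483 + 2398.88 = 2881.88

C = 2881.88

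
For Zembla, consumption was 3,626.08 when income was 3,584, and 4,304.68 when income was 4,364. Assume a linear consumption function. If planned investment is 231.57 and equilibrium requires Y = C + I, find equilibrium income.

Y = 5689

MPC = (4304.68 − 3626.08)/(4364 − 3584) = 678.6/780 = 0.87
a = 3626.08 − 0.87(3584) = 508
Equilibrium: Y = 508 + 0.87Y + 231.57
0.13Y = 739.57, so Y = 739.57/0.13 = 5689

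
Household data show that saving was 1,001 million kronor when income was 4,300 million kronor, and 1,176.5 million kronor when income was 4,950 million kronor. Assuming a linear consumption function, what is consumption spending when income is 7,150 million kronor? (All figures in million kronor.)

C = 5379.5

MPS = ΔS/ΔY = (1176.5 − 1001)/(4950 − 4300) = 175.5/650 = 0.27
MPC = 1 − MPS = 0.73
Autonomous saving = 1001 − 0.27(4300) = -160, so a = 160
C = 160 + 0.73(7150) = 160 + 5219.5 = 5379.5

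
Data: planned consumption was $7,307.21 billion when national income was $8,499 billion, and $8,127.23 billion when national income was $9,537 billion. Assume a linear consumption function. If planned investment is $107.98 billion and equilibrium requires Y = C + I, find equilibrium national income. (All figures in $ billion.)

MPC = (8127.23 − 7307.21)/(9537 − 8499) = 820.02/1038 = 0.79
a = 7307.21 − 0.79(8499) = 593
Equilibrium: Y = 593 + 0.79Y + 107.98
0.21Y = 700.98, so Y = 700.98/0.21 = 3338

Y = 3338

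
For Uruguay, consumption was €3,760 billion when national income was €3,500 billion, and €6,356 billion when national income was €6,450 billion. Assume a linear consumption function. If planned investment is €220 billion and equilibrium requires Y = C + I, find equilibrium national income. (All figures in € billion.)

MPC = (6356 − 3760)/(6450 − 3500) = 2596/2950 = 0.88
a = 3760 − 0.88(3500) = 680
Equilibrium: Y = 680 + 0.88Y + 220
0.12Y = 900, so Y = 900/0.12 = 7500

Y = 7500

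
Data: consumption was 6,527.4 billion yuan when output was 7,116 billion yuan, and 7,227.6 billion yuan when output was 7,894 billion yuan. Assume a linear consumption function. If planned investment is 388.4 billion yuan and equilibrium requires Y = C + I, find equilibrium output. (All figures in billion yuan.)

MPC = (7227.6 − 6527.4)/(7894 − 7116) = 700.2/778 = 0.9
a = 6527.4 − 0.9(7116) = 123
Equilibrium: Y = 123 + 0.9Y + 388.4
0.1Y = 511.4, so Y = 511.4/0.1 = 5114

Y = 5114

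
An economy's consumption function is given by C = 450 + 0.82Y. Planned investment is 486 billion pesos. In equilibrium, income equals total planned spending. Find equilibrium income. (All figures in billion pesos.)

Y = C + I = 450 + 0.82Y + 486
Y − 0.82Y = 936
0.18Y = 936, so Y = 936/0.18 = 5200

Y = 5200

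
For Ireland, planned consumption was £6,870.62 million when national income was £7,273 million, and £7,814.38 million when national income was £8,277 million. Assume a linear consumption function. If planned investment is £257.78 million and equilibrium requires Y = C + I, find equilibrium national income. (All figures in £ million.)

Y = 4863

MPC = (7814.38 − 6870.62)/(8277 − 7273) = 943.76/1004 = 0.94
a = 6870.62 − 0.94(7273) = 34
Equilibrium: Y = 34 + 0.94Y + 257.78
0.06Y = 291.78, so Y = 291.78/0.06 = 4863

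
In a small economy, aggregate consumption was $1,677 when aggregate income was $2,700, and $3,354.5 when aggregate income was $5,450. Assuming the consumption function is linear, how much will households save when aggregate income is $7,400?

S = 2856

MPC = (3354.5 − 1677)/(5450 − 2700) = 1677.5/2750 = 0.61
a = 1677 − 0.61(2700) = 1677 − 1647 = 30
C = 30 + 0.61(7400) = 4544
S = 7400 − 4544 = 2856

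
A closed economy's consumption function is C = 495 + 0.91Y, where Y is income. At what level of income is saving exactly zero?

Y = 5500

At break-even, C = Y: 495 + 0.91Y = Y
0.09Y = 495, so Y = 495/0.09 = 5500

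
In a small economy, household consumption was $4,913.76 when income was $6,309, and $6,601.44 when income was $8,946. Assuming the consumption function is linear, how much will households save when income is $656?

MPC = (6601.44 − 4913.76)/(8946 − 6309) = 1687.68/2637 = 0.64
a = 4913.76 − 0.64(6309) = 4913.76 − 4037.76 = 876
C = 876 + 0.64(656) = 1295.84
S = 656 − 1295.84 = -639.84

S = -639.84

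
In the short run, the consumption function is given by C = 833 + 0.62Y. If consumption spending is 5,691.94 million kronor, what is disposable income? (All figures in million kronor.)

Y = 7837

833 + 0.62Y = 5691.94
0.62Y = 4858.94, so Y = 4858.94/0.62 = 7837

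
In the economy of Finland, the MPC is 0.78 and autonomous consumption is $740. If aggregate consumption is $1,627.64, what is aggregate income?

Y = 1138

740 + 0.78Y = 1627.64
0.78Y = 887.64, so Y = 887.64/0.78 = 1138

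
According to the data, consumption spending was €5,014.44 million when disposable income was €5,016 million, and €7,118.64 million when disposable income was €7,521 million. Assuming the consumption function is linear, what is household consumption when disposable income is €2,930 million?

MPC = (7118.64 − 5014.44)/(7521 − 5016) = 2104.2/2505 = 0.84
a = 5014.44 − 0.84(5016) = 5014.44 − 4213.44 = 801
C = 801 + 0.84(2930) = 801 + 2461.2 = 3262.2

C = 3262.2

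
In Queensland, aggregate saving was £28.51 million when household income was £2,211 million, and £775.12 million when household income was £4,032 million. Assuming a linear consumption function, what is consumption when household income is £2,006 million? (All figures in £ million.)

MPS = ΔS/ΔY = (775.12 − 28.51)/(4032 − 2211) = 746.61/1821 = 0.41
MPC = 1 − MPS = 0.59
Autonomous saving = 28.51 − 0.41(2211) = -878, so a = 878
C = 878 + 0.59(2006) = 878 + 1183.54 = 2061.54

C = 2061.54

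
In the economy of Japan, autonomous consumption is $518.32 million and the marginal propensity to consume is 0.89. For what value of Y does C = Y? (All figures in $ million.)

At break-even, C = Y: 518.32 + 0.89Y = Y
0.11Y = 518.32, so Y = 518.32/0.11 = 4712

Y = 4712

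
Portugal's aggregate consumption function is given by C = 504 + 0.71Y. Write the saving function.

S = Y − C = Y − (504 + 0.71Y) = -504 + (1 − 0.71)Y

S = -504 + 0.29Y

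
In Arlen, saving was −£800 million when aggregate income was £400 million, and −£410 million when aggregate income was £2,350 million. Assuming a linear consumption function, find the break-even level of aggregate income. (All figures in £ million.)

MPS = ΔS/ΔY = (-410 − (-800))/(2350 − 400) = 390/1950 = 0.2
MPC = 1 − MPS = 0.8
From S(400) = -800: −a + 0.2(400) = -800, so a = 80 − (-800) = 880
Break-even (S = 0): Y = a/MPS = 880/0.2 = 4400

Y = 4400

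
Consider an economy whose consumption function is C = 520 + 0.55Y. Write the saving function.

S = Y − C = Y − (520 + 0.55Y) = -520 + (1 − 0.55)Y

S = -520 + 0.45Y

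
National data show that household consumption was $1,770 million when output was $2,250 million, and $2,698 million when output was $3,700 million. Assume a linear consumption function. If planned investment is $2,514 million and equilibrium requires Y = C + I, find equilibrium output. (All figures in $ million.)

Y = 7900

MPC = (2698 − 1770)/(3700 − 2250) = 928/1450 = 0.64
a = 1770 − 0.64(2250) = 330
Equilibrium: Y = 330 + 0.64Y + 2514
0.36Y = 2844, so Y = 2844/0.36 = 7900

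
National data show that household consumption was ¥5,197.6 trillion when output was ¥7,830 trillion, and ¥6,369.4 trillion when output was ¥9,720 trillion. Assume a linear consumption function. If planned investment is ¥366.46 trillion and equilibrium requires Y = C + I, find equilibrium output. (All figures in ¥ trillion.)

MPC = (6369.4 − 5197.6)/(9720 − 7830) = 1171.8/1890 = 0.62
a = 5197.6 − 0.62(7830) = 343
Equilibrium: Y = 343 + 0.62Y + 366.46
0.38Y = 709.46, so Y = 709.46/0.38 = 1867

Y = 1867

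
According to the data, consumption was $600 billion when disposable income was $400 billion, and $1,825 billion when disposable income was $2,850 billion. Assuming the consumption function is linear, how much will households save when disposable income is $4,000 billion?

MPC = (1825 − 600)/(2850 − 400) = 1225/2450 = 0.5
a = 600 − 0.5(400) = 600 − 200 = 400
C = 400 + 0.5(4000) = 2400
S = 4000 − 2400 = 1600

S = 1600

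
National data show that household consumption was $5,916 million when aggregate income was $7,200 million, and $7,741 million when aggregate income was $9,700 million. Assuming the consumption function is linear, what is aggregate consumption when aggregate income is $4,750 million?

MPC = (7741 − 5916)/(9700 − 7200) = 1825/2500 = 0.73
a = 5916 − 0.73(7200) = 5916 − 5256 = 660
C = 660 + 0.73(4750) = 660 + 3467.5 = 4127.5

C = 4127.5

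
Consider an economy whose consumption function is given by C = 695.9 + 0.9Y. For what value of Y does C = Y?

Y = 6959

At break-even, C = Y: 695.9 + 0.9Y = Y
0.1Y = 695.9, so Y = 695.9/0.1 = 6959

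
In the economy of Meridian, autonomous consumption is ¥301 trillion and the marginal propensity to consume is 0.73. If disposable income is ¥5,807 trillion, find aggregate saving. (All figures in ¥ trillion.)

C = 301 + 0.73(5807) = 301 + 4239.11 = 4540.11
S = Y − C = 5807 − 4540.11 = 1266.89

S = 1266.89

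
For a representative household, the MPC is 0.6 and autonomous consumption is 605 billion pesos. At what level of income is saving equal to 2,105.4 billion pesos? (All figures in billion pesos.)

Y = 6776

S = Y − C = -605 + 0.4Y
-605 + 0.4Y = 2105.4, so 0.4Y = 2710.4 and Y = 6776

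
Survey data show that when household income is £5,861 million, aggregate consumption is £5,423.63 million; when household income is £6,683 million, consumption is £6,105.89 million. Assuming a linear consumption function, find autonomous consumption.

a = 559

MPC = ΔC/ΔY = (6105.89 − 5423.63)/(6683 − 5861) = 682.26/822 = 0.83
a = C − MPC·Y = 5423.63 − 0.83(5861) = 5423.63 − 4864.63 = 559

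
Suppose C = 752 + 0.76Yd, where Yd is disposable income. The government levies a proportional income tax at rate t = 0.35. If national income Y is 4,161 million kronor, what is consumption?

Yd = (1 − 0.35)(4161) = 0.65(4161) = 2704.65
C = 752 + 0.76(2704.65) = 752 + 2055.534 = 2807.534

C = 2807.534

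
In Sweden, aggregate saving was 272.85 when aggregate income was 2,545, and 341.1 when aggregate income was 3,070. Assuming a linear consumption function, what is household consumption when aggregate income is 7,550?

MPS = ΔS/ΔY = (341.1 − 272.85)/(3070 − 2545) = 68.25/525 = 0.13
MPC = 1 − MPS = 0.87
Autonomous saving = 272.85 − 0.13(2545) = -58, so a = 58
C = 58 + 0.87(7550) = 58 + 6568.5 = 6626.5

C = 6626.5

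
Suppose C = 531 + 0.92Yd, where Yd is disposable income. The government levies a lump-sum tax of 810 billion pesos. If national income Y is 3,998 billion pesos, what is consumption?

C = 3463.96

Yd = Y − T = 3998 − 810 = 3188
C = 531 + 0.92(3188) = 531 + 2932.96 = 3463.96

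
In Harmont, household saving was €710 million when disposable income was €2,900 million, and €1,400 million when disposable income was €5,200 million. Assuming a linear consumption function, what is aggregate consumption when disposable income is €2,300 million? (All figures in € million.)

C = 1770

MPS = ΔS/ΔY = (1400 − 710)/(5200 − 2900) = 690/2300 = 0.3
MPC = 1 − MPS = 0.7
Autonomous saving = 710 − 0.3(2900) = -160, so a = 160
C = 160 + 0.7(2300) = 160 + 1610 = 1770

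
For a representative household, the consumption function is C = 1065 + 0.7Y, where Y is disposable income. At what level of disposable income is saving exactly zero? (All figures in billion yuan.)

Y = 3550

At break-even, C = Y: 1065 + 0.7Y = Y
0.3Y = 1065, so Y = 1065/0.3 = 3550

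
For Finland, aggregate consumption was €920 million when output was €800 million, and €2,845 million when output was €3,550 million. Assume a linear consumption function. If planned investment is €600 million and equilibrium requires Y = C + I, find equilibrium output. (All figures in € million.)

MPC = (2845 − 920)/(3550 − 800) = 1925/2750 = 0.7
a = 920 − 0.7(800) = 360
Equilibrium: Y = 360 + 0.7Y + 600
0.3Y = 960, so Y = 960/0.3 = 3200

Y = 3200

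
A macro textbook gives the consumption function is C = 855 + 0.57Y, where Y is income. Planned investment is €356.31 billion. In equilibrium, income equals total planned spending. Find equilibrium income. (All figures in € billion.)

Y = C + I = 855 + 0.57Y + 356.31
Y − 0.57Y = 1211.31
0.43Y = 1211.31, so Y = 1211.31/0.43 = 2817

Y = 2817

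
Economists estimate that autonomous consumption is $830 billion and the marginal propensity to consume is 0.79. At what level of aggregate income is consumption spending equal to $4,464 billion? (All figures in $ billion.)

Y = 4600

830 + 0.79Y = 4464
0.79Y = 3634, so Y = 3634/0.79 = 4600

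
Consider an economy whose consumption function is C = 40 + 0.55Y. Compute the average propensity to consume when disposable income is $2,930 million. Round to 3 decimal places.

APC = 0.564

C = 40 + 0.55(2930) = 1651.5
APC = C/Y = 1651.5/2930 = 0.564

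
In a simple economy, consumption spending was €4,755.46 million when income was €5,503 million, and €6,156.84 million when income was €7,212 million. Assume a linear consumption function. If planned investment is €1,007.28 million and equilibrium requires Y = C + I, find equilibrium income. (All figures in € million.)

MPC = (6156.84 − 4755.46)/(7212 − 5503) = 1401.38/1709 = 0.82
a = 4755.46 − 0.82(5503) = 243
Equilibrium: Y = 243 + 0.82Y + 1007.28
0.18Y = 1250.28, so Y = 1250.28/0.18 = 6946

Y = 6946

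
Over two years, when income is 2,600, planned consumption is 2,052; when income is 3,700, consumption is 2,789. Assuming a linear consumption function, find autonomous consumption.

a = 310

MPC = ΔC/ΔY = (2789 − 2052)/(3700 − 2600) = 737/1100 = 0.67
a = C − MPC·Y = 2052 − 0.67(2600) = 2052 − 1742 = 310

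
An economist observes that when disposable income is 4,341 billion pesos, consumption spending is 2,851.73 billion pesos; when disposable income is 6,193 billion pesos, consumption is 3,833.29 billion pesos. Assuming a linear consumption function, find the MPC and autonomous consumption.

MPC = 0.53; a = 551

MPC = ΔC/ΔY = (3833.29 − 2851.73)/(6193 − 4341) = 981.56/1852 = 0.53
a = C − MPC·Y = 2851.73 − 0.53(4341) = 2851.73 − 2300.73 = 551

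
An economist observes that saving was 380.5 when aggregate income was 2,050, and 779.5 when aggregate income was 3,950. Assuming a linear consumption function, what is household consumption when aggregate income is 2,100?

MPS = ΔS/ΔY = (779.5 − 380.5)/(3950 − 2050) = 399/1900 = 0.21
MPC = 1 − MPS = 0.79
Autonomous saving = 380.5 − 0.21(2050) = -50, so a = 50
C = 50 + 0.79(2100) = 50 + 1659 = 1709

C = 1709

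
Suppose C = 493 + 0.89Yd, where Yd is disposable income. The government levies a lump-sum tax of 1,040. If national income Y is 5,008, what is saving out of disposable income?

S = -56.52

Yd = Y − T = 5008 − 1040 = 3968
C = 493 + 0.89(3968) = 493 + 3531.52 = 4024.52
S = Yd − C = 3968 − 4024.52 = -56.52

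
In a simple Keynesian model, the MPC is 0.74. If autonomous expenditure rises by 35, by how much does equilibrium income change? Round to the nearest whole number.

The multiplier is 1/(1 − MPC) = 1/0.26.
ΔY = 35/0.26 = 134.62 ≈ 135

ΔY ≈ 135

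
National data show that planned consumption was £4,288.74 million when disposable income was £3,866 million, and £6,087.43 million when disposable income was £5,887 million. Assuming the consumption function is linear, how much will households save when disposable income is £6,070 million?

S = -180.3

MPC = (6087.43 − 4288.74)/(5887 − 3866) = 1798.69/2021 = 0.89
a = 4288.74 − 0.89(3866) = 4288.74 − 3440.74 = 848
C = 848 + 0.89(6070) = 6250.3
S = 6070 − 6250.3 = -180.3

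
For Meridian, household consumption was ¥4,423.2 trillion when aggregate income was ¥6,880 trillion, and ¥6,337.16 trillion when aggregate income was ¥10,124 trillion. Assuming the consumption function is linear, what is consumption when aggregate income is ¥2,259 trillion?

MPC = (6337.16 − 4423.2)/(10124 − 6880) = 1913.96/3244 = 0.59
a = 4423.2 − 0.59(6880) = 4423.2 − 4059.2 = 364
C = 364 + 0.59(2259) = 364 + 1332.81 = 1696.81

C = 1696.81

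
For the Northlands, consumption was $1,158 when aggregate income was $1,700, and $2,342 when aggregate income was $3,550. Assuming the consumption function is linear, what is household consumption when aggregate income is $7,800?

MPC = (2342 − 1158)/(3550 − 1700) = 1184/1850 = 0.64
a = 1158 − 0.64(1700) = 1158 − 1088 = 70
C = 70 + 0.64(7800) = 70 + 4992 = 5062

C = 5062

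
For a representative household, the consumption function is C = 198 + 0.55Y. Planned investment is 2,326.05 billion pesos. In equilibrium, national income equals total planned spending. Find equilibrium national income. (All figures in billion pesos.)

Y = C + I = 198 + 0.55Y + 2326.05
Y − 0.55Y = 2524.05
0.45Y = 2524.05, so Y = 2524.05/0.45 = 5609

Y = 5609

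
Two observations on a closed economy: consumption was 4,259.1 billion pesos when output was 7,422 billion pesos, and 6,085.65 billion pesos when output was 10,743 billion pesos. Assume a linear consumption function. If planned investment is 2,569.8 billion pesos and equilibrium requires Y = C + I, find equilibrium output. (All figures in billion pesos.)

Y = 6104

MPC = (6085.65 − 4259.1)/(10743 − 7422) = 1826.55/3321 = 0.55
a = 4259.1 − 0.55(7422) = 177
Equilibrium: Y = 177 + 0.55Y + 2569.8
0.45Y = 2746.8, so Y = 2746.8/0.45 = 6104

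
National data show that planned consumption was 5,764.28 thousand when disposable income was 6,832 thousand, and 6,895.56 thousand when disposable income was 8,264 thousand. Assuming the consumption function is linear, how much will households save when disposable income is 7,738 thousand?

MPC = (6895.56 − 5764.28)/(8264 − 6832) = 1131.28/1432 = 0.79
a = 5764.28 − 0.79(6832) = 5764.28 − 5397.28 = 367
C = 367 + 0.79(7738) = 6480.02
S = 7738 − 6480.02 = 1257.98

S = 1257.98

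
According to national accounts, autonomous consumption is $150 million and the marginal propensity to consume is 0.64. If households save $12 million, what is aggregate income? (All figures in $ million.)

S = Y − C = -150 + 0.36Y
-150 + 0.36Y = 12, so 0.36Y = 162 and Y = 450

Y = 450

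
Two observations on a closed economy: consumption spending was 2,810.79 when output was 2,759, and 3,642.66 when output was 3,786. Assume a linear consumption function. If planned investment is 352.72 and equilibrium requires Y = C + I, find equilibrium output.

Y = 4888

MPC = (3642.66 − 2810.79)/(3786 − 2759) = 831.87/1027 = 0.81
a = 2810.79 − 0.81(2759) = 576
Equilibrium: Y = 576 + 0.81Y + 352.72
0.19Y = 928.72, so Y = 928.72/0.19 = 4888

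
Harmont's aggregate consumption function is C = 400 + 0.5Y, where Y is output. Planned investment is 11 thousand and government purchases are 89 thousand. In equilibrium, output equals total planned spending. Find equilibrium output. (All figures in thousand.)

Y = C + I + G = 400 + 0.5Y + 11 + 89
Y − 0.5Y = 500
0.5Y = 500, so Y = 500/0.5 = 1000

Y = 1000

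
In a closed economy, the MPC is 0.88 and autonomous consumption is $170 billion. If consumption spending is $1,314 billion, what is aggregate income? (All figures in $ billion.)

Y = 1300

170 + 0.88Y = 1314
0.88Y = 1144, so Y = 1144/0.88 = 1300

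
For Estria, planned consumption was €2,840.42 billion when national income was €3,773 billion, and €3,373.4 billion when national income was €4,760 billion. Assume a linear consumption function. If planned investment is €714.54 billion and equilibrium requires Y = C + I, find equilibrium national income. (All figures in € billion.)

Y = 3299

MPC = (3373.4 − 2840.42)/(4760 − 3773) = 532.98/987 = 0.54
a = 2840.42 − 0.54(3773) = 803
Equilibrium: Y = 803 + 0.54Y + 714.54
0.46Y = 1517.54, so Y = 1517.54/0.46 = 3299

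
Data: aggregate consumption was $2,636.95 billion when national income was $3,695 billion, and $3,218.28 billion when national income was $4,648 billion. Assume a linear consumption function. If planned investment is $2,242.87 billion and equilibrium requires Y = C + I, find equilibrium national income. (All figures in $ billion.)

MPC = (3218.28 − 2636.95)/(4648 − 3695) = 581.33/953 = 0.61
a = 2636.95 − 0.61(3695) = 383
Equilibrium: Y = 383 + 0.61Y + 2242.87
0.39Y = 2625.87, so Y = 2625.87/0.39 = 6733

Y = 6733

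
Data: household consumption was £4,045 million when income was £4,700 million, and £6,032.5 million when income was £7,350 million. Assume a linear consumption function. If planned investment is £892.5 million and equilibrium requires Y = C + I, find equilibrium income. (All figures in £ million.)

Y = 5650

MPC = (6032.5 − 4045)/(7350 − 4700) = 1987.5/2650 = 0.75
a = 4045 − 0.75(4700) = 520
Equilibrium: Y = 520 + 0.75Y + 892.5
0.25Y = 1412.5, so Y = 1412.5/0.25 = 5650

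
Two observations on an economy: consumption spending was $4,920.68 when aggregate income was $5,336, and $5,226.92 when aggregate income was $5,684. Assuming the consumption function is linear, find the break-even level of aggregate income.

MPC = (5226.92 − 4920.68)/(5684 − 5336) = 306.24/348 = 0.88
a = 4920.68 − 0.88(5336) = 4920.68 − 4695.68 = 225
Break-even: Y = a/(1−MPC) = 225/0.12 = 1875

Y = 1875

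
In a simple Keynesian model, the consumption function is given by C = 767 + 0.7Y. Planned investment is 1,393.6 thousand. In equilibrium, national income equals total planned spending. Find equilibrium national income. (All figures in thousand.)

Y = 7202

Y = C + I = 767 + 0.7Y + 1393.6
Y − 0.7Y = 2160.6
0.3Y = 2160.6, so Y = 2160.6/0.3 = 7202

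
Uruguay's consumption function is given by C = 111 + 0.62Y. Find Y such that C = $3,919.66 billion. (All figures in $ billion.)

111 + 0.62Y = 3919.66
0.62Y = 3808.66, so Y = 3808.66/0.62 = 6143

Y = 6143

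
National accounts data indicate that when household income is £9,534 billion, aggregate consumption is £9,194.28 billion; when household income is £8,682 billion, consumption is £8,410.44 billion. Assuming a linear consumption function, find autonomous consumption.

MPC = ΔC/ΔY = (9194.28 − 8410.44)/(9534 − 8682) = 783.84/852 = 0.92
a = C − MPC·Y = 8410.44 − 0.92(8682) = 8410.44 − 7987.44 = 423

a = 423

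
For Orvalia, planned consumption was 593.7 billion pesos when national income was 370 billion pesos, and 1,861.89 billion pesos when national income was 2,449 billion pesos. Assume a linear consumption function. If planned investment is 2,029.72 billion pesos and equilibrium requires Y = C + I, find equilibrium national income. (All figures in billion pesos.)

MPC = (1861.89 − 593.7)/(2449 − 370) = 1268.19/2079 = 0.61
a = 593.7 − 0.61(370) = 368
Equilibrium: Y = 368 + 0.61Y + 2029.72
0.39Y = 2397.72, so Y = 2397.72/0.39 = 6148

Y = 6148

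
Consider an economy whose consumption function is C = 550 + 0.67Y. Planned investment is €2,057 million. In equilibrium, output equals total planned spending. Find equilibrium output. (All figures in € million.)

Y = C + I = 550 + 0.67Y + 2057
Y − 0.67Y = 2607
0.33Y = 2607, so Y = 2607/0.33 = 7900

Y = 7900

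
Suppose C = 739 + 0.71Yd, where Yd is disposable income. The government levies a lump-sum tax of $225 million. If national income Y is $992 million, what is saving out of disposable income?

S = -516.57

Yd = Y − T = 992 − 225 = 767
C = 739 + 0.71(767) = 739 + 544.57 = 1283.57
S = Yd − C = 767 − 1283.57 = -516.57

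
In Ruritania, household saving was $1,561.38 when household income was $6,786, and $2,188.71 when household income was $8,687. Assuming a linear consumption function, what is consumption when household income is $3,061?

MPS = ΔS/ΔY = (2188.71 − 1561.38)/(8687 − 6786) = 627.33/1901 = 0.33
MPC = 1 − MPS = 0.67
Autonomous saving = 1561.38 − 0.33(6786) = -678, so a = 678
C = 678 + 0.67(3061) = 678 + 2050.87 = 2728.87

C = 2728.87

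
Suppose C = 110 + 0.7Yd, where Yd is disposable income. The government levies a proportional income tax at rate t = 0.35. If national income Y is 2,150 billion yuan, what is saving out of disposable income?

Yd = (1 − 0.35)(2150) = 0.65(2150) = 1397.5
C = 110 + 0.7(1397.5) = 110 + 978.25 = 1088.25
S = Yd − C = 1397.5 − 1088.25 = 309.25

S = 309.25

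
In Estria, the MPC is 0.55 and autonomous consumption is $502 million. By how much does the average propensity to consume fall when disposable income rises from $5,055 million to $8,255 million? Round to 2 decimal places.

At Y = 5055: C = 502 + 0.55(5055) = 3282.25, APC = 3282.25/5055 = 0.649
At Y = 8255: C = 5042.25, APC = 5042.25/8255 = 0.611
Fall in APC = 0.649 − 0.611 = 0.038 ≈ 0.04

ΔAPC = 0.04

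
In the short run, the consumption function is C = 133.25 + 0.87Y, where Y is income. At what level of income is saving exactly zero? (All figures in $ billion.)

At break-even, C = Y: 133.25 + 0.87Y = Y
0.13Y = 133.25, so Y = 133.25/0.13 = 1025

Y = 1025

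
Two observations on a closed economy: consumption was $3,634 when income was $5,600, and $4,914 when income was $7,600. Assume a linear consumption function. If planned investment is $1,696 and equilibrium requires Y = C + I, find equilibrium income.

MPC = (4914 − 3634)/(7600 − 5600) = 1280/2000 = 0.64
a = 3634 − 0.64(5600) = 50
Equilibrium: Y = 50 + 0.64Y + 1696
0.36Y = 1746, so Y = 1746/0.36 = 4850

Y = 4850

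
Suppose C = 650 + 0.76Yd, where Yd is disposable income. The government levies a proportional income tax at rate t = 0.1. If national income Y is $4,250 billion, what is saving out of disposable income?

S = 268

Yd = (1 − 0.1)(4250) = 0.9(4250) = 3825
C = 650 + 0.76(3825) = 650 + 2907 = 3557
S = Yd − C = 3825 − 3557 = 268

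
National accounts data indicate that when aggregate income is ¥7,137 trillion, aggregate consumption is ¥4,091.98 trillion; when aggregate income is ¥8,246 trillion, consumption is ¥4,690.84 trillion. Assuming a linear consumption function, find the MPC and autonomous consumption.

MPC = ΔC/ΔY = (4690.84 − 4091.98)/(8246 − 7137) = 598.86/1109 = 0.54
a = C − MPC·Y = 4091.98 − 0.54(7137) = 4091.98 − 3853.98 = 238

MPC = 0.54; a = 238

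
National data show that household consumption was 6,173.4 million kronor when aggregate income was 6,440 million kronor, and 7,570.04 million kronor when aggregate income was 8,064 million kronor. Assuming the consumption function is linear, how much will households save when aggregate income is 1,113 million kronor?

MPC = (7570.04 − 6173.4)/(8064 − 6440) = 1396.64/1624 = 0.86
a = 6173.4 − 0.86(6440) = 6173.4 − 5538.4 = 635
C = 635 + 0.86(1113) = 1592.18
S = 1113 − 1592.18 = -479.18

S = -479.18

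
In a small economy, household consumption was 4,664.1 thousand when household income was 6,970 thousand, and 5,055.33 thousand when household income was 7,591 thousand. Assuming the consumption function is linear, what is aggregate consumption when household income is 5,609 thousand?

MPC = (5055.33 − 4664.1)/(7591 − 6970) = 391.23/621 = 0.63
a = 4664.1 − 0.63(6970) = 4664.1 − 4391.1 = 273
C = 273 + 0.63(5609) = 273 + 3533.67 = 3806.67

C = 3806.67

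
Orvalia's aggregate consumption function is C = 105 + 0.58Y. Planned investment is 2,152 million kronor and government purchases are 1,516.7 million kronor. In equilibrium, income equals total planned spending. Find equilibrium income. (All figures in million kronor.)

Y = 8985

Y = C + I + G = 105 + 0.58Y + 2152 + 1516.7
Y − 0.58Y = 3773.7
0.42Y = 3773.7, so Y = 3773.7/0.42 = 8985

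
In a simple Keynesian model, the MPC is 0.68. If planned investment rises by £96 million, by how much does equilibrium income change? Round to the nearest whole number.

The multiplier is 1/(1 − MPC) = 1/0.32.
ΔY = 96/0.32 = 300.00 ≈ 300

ΔY ≈ 300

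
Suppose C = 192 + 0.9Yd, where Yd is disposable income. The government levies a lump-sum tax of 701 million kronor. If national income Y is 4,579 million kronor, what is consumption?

C = 3682.2

Yd = Y − T = 4579 − 701 = 3878
C = 192 + 0.9(3878) = 192 + 3490.2 = 3682.2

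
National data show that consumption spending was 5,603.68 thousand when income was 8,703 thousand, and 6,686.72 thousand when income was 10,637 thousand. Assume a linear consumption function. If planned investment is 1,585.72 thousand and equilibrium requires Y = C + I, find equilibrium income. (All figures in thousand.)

MPC = (6686.72 − 5603.68)/(10637 − 8703) = 1083.04/1934 = 0.56
a = 5603.68 − 0.56(8703) = 730
Equilibrium: Y = 730 + 0.56Y + 1585.72
0.44Y = 2315.72, so Y = 2315.72/0.44 = 5263

Y = 5263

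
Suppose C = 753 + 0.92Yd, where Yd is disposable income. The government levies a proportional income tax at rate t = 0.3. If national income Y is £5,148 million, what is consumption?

C = 4068.312

Yd = (1 − 0.3)(5148) = 0.7(5148) = 3603.6
C = 753 + 0.92(3603.6) = 753 + 3315.312 = 4068.312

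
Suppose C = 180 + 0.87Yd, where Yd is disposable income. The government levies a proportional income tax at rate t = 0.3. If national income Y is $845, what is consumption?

Yd = (1 − 0.3)(845) = 0.7(845) = 591.5
C = 180 + 0.87(591.5) = 180 + 514.605 = 694.605

C = 694.605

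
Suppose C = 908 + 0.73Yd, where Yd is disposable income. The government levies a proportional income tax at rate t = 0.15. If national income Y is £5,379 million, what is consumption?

C = 4245.6695

Yd = (1 − 0.15)(5379) = 0.85(5379) = 4572.15
C = 908 + 0.73(4572.15) = 908 + 3337.6695 = 4245.6695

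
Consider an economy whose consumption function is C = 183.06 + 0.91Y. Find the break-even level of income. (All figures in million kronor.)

Y = 2034

At break-even, C = Y: 183.06 + 0.91Y = Y
0.09Y = 183.06, so Y = 183.06/0.09 = 2034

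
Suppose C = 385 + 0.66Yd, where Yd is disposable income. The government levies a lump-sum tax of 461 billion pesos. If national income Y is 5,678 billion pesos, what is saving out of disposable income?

S = 1388.78

Yd = Y − T = 5678 − 461 = 5217
C = 385 + 0.66(5217) = 385 + 3443.22 = 3828.22
S = Yd − C = 5217 − 3828.22 = 1388.78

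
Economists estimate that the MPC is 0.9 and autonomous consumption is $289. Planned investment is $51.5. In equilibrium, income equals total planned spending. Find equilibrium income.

Y = 3405

Y = C + I = 289 + 0.9Y + 51.5
Y − 0.9Y = 340.5
0.1Y = 340.5, so Y = 340.5/0.1 = 3405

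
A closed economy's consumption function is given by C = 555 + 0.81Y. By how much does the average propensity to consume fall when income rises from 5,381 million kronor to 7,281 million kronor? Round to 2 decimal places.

ΔAPC = 0.03

At Y = 5381: C = 555 + 0.81(5381) = 4913.61, APC = 4913.61/5381 = 0.913
At Y = 7281: C = 6452.61, APC = 6452.61/7281 = 0.886
Fall in APC = 0.913 − 0.886 = 0.027 ≈ 0.03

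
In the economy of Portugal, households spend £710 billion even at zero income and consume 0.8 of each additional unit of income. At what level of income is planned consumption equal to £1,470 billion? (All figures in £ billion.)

710 + 0.8Y = 1470
0.8Y = 760, so Y = 760/0.8 = 950

Y = 950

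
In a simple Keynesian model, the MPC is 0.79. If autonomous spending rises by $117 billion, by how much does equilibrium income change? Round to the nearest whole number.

ΔY ≈ 557

The multiplier is 1/(1 − MPC) = 1/0.21.
ΔY = 117/0.21 = 557.14 ≈ 557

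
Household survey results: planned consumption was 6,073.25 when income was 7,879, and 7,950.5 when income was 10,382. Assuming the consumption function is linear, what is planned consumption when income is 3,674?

C = 2919.5

MPC = (7950.5 − 6073.25)/(10382 − 7879) = 1877.25/2503 = 0.75
a = 6073.25 − 0.75(7879) = 6073.25 − 5909.25 = 164
C = 164 + 0.75(3674) = 164 + 2755.5 = 2919.5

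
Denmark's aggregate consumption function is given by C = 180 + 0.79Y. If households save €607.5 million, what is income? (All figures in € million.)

S = Y − C = -180 + 0.21Y
-180 + 0.21Y = 607.5, so 0.21Y = 787.5 and Y = 3750

Y = 3750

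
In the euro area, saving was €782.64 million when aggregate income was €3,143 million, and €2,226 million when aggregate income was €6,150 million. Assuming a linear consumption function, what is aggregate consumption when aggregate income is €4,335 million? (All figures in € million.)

MPS = ΔS/ΔY = (2226 − 782.64)/(6150 − 3143) = 1443.36/3007 = 0.48
MPC = 1 − MPS = 0.52
Autonomous saving = 782.64 − 0.48(3143) = -726, so a = 726
C = 726 + 0.52(4335) = 726 + 2254.2 = 2980.2

C = 2980.2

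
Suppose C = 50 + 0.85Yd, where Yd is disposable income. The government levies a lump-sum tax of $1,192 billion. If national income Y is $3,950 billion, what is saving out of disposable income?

S = 363.7

Yd = Y − T = 3950 − 1192 = 2758
C = 50 + 0.85(2758) = 50 + 2344.3 = 2394.3
S = Yd − C = 2758 − 2394.3 = 363.7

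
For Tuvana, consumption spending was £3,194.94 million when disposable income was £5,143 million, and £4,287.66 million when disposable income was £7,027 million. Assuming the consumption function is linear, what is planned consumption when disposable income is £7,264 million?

C = 4425.12

MPC = (4287.66 − 3194.94)/(7027 − 5143) = 1092.72/1884 = 0.58
a = 3194.94 − 0.58(5143) = 3194.94 − 2982.94 = 212
C = 212 + 0.58(7264) = 212 + 4213.12 = 4425.12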